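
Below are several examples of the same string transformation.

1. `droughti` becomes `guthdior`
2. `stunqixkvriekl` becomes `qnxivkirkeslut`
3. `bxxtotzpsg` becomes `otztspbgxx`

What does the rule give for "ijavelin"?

evilinaj

In each case the input is transformed by: move the first 3 characters to the end (rotate left by 3), then swap each adjacent pair of characters (1↔2, 3↔4, ...).
For "ijavelin" the result is "evilinaj".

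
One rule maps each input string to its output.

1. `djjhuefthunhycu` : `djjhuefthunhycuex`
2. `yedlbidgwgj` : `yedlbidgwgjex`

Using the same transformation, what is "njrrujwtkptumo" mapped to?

njrrujwtkptumoex

What's happening: append "ex".
"njrrujwtkptumo" → "njrrujwtkptumoex".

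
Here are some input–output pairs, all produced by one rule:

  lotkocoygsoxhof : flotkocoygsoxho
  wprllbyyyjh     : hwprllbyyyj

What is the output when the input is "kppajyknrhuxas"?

skppajyknrhuxa

In each case the input is transformed by: move the last character to the front.
For "kppajyknrhuxas" the result is "skppajyknrhuxa".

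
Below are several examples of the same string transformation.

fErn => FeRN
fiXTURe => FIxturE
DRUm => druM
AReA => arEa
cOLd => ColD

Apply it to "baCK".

Each output is the input with this applied: flip the case of every letter.
So "baCK" becomes "BAck".

BAck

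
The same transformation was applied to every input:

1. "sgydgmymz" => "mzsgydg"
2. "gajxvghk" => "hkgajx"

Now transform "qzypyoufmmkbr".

brqzypyoufm

Each output is the input with this applied: move the last 2 characters to the front (rotate right by 2), then delete the last 2 characters.
Starting from "qzypyoufmmkbr": after the first operation, "brqzypyoufmmk"; after the second, "brqzypyoufm".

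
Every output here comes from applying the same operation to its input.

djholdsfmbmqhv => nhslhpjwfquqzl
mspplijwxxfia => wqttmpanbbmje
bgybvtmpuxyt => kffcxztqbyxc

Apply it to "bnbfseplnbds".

rfjfiwptfrwh

In each case the input is transformed by: swap each adjacent pair of characters (1↔2, 3↔4, ...), then shift every letter 4 places forward in the alphabet (wrapping around).
Starting from "bnbfseplnbds": after the first operation, "nbfbeslpbnsd"; after the second, "rfjfiwptfrwh".
(Check on "djholdsfmbmqhv": → "jdohdlfsbmqmvh" → "nhslhpjwfquqzl" ✓)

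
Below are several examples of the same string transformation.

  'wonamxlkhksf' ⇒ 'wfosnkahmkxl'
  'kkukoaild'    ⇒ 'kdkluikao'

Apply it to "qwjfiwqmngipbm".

Rule — take characters alternately from the front and the back (1st, last, 2nd, 2nd-last, ...).
On "qwjfiwqmngipbm" that produces "qmwbjpfiigwnqm".

qmwbjpfiigwnqm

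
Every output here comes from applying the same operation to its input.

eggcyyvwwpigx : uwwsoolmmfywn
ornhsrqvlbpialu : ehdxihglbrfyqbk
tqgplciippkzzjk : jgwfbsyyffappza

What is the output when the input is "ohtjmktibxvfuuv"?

exjzcajyrnlvkkl

The transformation: shift every letter 10 places backward in the alphabet (wrapping around).
Doing the same to "ohtjmktibxvfuuv": "exjzcajyrnlvkkl".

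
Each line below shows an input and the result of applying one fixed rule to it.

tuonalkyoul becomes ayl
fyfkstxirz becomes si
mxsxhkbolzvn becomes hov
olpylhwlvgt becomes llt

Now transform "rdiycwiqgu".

cq

Looking at the pairs, the operation is to delete the first 3 characters, then keep one character in every 3, starting at position 2 (positions 2nd, 5th, 8th, ...).
Starting from "rdiycwiqgu": after the first operation, "ycwiqgu"; after the second, "cq".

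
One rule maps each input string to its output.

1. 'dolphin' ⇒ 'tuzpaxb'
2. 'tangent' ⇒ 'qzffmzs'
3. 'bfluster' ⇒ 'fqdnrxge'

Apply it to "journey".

Each output is the input with this applied: shift every letter 12 places forward in the alphabet (wrapping around), then move the last 3 characters to the front (rotate right by 3).
Applying both steps to "journey": "vagdzqk", then "zqkvagd".

zqkvagd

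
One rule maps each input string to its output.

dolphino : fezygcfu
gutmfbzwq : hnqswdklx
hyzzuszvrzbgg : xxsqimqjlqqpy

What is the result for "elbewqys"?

jphnvscv

Rule — shift every letter 9 places backward in the alphabet (wrapping around), then reverse the string.
On "elbewqys": the first step gives "vcsvnhpj", and the second then gives "jphnvscv".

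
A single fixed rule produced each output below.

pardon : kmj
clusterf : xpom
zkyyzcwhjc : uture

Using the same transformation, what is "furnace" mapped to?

amvz

Looking at the pairs, the operation is to keep every other character starting from the first (positions 1st, 3rd, 5th, ...), then shift every letter 5 places backward in the alphabet (wrapping around).
Starting from "furnace": after the first operation, "frae"; after the second, "amvz".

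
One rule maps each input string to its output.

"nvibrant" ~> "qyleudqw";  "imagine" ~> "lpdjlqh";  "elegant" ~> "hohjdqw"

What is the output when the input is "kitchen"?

Rule — shift every letter 3 places forward in the alphabet (wrapping around).
Applying that to "kitchen" gives "nlwfkhq".

nlwfkhq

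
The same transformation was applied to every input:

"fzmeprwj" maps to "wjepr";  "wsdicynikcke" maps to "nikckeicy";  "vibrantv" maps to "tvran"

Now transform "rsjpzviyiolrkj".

iyiolrkjpzv

In each case the input is transformed by: delete the first 3 characters, then move the first 3 characters to the end (rotate left by 3).
Working it through for "rsjpzviyiolrkj": intermediate "pzviyiolrkj", final "iyiolrkjpzv".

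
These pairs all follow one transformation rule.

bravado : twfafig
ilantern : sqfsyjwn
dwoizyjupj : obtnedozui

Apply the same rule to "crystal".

Rule — shift every letter 5 places forward in the alphabet (wrapping around), then swap the first and last characters.
Applying that to "crystal" gives "qwdxyfh".

qwdxyfh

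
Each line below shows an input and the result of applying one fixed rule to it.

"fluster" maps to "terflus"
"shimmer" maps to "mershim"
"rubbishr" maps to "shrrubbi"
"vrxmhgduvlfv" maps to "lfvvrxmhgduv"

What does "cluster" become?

terclus

The rule is to move the last 3 characters to the front (rotate right by 3).
On "cluster" that produces "terclus".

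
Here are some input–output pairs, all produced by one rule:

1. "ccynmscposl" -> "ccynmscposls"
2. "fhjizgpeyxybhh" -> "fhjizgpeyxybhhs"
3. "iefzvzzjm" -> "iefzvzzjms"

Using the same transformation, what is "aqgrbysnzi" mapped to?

The transformation: append "s".
On "aqgrbysnzi" that produces "aqgrbysnzis".

aqgrbysnzis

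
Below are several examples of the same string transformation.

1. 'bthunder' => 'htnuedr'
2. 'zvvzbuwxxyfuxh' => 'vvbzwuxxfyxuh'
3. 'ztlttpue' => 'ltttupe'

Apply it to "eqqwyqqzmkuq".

The rule is to delete the first character, then swap each adjacent pair of characters (1↔2, 3↔4, ...).
"eqqwyqqzmkuq" → "qqwyqqzmkuq" → "qqywqqmzukq".

qqywqqmzukq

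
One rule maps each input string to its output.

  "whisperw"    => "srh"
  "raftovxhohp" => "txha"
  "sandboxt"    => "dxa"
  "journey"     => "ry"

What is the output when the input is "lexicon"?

in

Looking at the pairs, the operation is to move the first 2 characters to the end (rotate left by 2), then keep one character in every 3, starting at position 2 (positions 2nd, 5th, 8th, ...).
On "lexicon": the first step gives "xiconle", and the second then gives "in".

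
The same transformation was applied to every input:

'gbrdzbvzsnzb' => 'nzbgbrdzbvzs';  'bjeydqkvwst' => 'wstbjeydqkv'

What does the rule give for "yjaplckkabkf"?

bkfyjaplckka

The rule is to move the last 3 characters to the front (rotate right by 3).
Doing the same to "yjaplckkabkf": "bkfyjaplckka".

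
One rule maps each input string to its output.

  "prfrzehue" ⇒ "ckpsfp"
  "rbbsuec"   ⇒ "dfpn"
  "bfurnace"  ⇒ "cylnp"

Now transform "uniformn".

Rule — delete the first 3 characters, then shift every letter 11 places forward in the alphabet (wrapping around).
On "uniformn": the first step gives "formn", and the second then gives "qzcxy".

qzcxy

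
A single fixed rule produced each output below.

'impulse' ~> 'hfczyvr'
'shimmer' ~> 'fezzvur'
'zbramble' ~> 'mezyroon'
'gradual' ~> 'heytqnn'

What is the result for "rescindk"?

feaxvrqp

The pattern: sort the characters into reverse alphabetical order, then shift every letter 13 places forward in the alphabet (wrapping around) — i.e. ROT13.
Working it through for "rescindk": intermediate "srnkiedc", final "feaxvrqp".
(Check on "zbramble": → "zrmlebba" → "mezyroon" ✓)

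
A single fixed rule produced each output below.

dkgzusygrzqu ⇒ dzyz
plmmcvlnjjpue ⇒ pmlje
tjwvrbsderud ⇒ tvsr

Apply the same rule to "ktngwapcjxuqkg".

Rule — keep one character in every 3, starting at position 1 (positions 1st, 4th, 7th, ...).
Doing the same to "ktngwapcjxuqkg": "kgpxk".

kgpxk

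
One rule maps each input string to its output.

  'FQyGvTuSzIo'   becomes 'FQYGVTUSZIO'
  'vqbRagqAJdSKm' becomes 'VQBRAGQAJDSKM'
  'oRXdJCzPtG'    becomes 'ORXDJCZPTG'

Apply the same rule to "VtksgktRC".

VTKSGKTRC

The rule is to convert every letter to uppercase.
"VtksgktRC" → "VTKSGKTRC".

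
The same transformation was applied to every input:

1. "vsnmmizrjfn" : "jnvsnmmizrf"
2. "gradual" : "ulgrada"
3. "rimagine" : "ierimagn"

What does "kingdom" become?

The rule is to move the last 2 characters to the front (rotate right by 2), then swap the first and last characters.
"kingdom" → "omkingd" → "dmkingo".

dmkingo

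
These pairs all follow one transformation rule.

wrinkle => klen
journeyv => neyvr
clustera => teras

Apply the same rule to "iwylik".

What's happening: delete the first 3 characters, then move the first character to the end.
Applying both steps to "iwylik": "lik", then "ikl".

ikl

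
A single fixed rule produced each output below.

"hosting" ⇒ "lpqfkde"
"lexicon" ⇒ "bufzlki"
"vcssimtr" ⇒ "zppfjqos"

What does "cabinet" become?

xyfkbqz

Each output is the input with this applied: move the first character to the end, then shift every letter 3 places backward in the alphabet (wrapping around).
On "cabinet": the first step gives "abinetc", and the second then gives "xyfkbqz".
(Check on "hosting": → "ostingh" → "lpqfkde" ✓)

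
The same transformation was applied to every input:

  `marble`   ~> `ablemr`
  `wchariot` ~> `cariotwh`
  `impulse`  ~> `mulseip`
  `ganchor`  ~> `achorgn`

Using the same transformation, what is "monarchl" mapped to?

In each case the input is transformed by: move the first 2 characters to the end (rotate left by 2), then swap the first and last characters.
For "monarchl" the result is "oarchlmn".

oarchlmn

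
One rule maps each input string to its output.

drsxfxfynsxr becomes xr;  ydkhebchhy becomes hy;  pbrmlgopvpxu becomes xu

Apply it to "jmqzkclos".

The transformation: keep only the last 2 characters.
Doing the same to "jmqzkclos": "os".

os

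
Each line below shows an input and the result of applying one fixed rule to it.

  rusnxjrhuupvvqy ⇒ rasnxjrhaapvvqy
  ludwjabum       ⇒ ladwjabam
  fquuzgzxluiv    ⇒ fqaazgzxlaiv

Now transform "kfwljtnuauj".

kfwljtnaaaj

Looking at the pairs, the operation is to replace every "u" with "a".
Doing the same to "kfwljtnuauj": "kfwljtnaaaj".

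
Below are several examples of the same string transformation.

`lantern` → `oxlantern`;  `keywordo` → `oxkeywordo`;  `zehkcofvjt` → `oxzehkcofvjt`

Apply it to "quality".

The transformation: prepend "ox".
"quality" → "oxquality".

oxquality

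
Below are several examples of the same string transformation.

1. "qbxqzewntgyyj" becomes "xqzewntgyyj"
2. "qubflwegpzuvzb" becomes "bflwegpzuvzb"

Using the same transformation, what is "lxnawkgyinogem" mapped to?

nawkgyinogem

Rule — delete the first 2 characters.
For "lxnawkgyinogem" the result is "nawkgyinogem".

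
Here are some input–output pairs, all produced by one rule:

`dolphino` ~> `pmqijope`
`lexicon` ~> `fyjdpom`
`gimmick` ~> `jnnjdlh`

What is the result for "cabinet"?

Looking at the pairs, the operation is to move the first character to the end, then shift every letter 1 place forward in the alphabet (wrapping around).
Working it through for "cabinet": intermediate "abinetc", final "bcjofud".

bcjofud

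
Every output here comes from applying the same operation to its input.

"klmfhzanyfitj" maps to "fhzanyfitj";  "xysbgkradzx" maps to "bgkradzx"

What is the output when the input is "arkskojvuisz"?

The pattern: delete the first 3 characters.
On "arkskojvuisz" that produces "skojvuisz".

skojvuisz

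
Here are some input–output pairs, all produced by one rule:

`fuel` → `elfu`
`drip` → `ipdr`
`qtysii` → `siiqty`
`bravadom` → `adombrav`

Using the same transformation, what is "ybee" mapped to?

eeyb

The transformation: swap the front and back halves of the string.
Applying that to "ybee" gives "eeyb".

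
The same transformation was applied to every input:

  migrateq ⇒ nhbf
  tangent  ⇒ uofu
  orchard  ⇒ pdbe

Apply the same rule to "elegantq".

The transformation: shift every letter 1 place forward in the alphabet (wrapping around), then keep every other character starting from the first (positions 1st, 3rd, 5th, ...).
Starting from "elegantq": after the first operation, "fmfhbour"; after the second, "ffbu".

ffbu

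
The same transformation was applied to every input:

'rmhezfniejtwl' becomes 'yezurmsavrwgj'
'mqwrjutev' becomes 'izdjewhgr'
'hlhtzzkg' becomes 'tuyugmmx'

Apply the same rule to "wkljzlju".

In each case the input is transformed by: shift every letter 13 places forward in the alphabet (wrapping around) — i.e. ROT13, then move the last character to the front.
Starting from "wkljzlju": after the first operation, "jxywmywh"; after the second, "hjxywmyw".

hjxywmyw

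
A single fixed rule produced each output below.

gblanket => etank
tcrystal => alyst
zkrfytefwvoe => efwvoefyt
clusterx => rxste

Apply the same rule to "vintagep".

eptag

Looking at the pairs, the operation is to delete the first 3 characters, then move the first 3 characters to the end (rotate left by 3).
On "vintagep": the first step gives "tagep", and the second then gives "eptag".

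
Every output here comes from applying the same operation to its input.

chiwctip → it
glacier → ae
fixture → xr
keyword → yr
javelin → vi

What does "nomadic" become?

In each case the input is transformed by: keep one character in every 3, starting at position 3 (positions 3rd, 6th, 9th, ...).
Doing the same to "nomadic": "mi".

mi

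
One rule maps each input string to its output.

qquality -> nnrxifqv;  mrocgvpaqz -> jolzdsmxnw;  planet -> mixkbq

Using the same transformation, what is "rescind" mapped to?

obpzfka

The rule is to shift every letter 3 places backward in the alphabet (wrapping around).
Doing the same to "rescind": "obpzfka".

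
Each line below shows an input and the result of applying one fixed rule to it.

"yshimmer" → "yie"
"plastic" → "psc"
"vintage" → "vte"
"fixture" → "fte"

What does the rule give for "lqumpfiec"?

lmi

The pattern: keep one character in every 3, starting at position 1 (positions 1st, 4th, 7th, ...).
Doing the same to "lqumpfiec": "lmi".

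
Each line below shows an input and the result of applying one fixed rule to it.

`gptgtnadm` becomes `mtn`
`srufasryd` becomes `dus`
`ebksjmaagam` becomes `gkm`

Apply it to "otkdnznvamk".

akz

The rule is to keep one character in every 3, starting at position 3 (positions 3rd, 6th, 9th, ...), then move the last character to the front.
For "otkdnznvamk" the result is "akz".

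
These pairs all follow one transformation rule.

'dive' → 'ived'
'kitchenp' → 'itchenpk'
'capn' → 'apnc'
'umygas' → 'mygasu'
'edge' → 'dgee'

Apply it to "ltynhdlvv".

tynhdlvvl

What's happening: move the first character to the end.
For "ltynhdlvv" the result is "tynhdlvvl".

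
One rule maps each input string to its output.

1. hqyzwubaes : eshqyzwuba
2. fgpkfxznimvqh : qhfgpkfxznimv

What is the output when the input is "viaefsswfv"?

fvviaefssw

In each case the input is transformed by: move the last 2 characters to the front (rotate right by 2).
"viaefsswfv" → "fvviaefssw".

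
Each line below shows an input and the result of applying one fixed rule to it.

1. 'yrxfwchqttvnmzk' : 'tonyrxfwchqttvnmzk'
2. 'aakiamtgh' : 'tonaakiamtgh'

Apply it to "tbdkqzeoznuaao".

tontbdkqzeoznuaao

Rule — prepend "ton".
Doing the same to "tbdkqzeoznuaao": "tontbdkqzeoznuaao".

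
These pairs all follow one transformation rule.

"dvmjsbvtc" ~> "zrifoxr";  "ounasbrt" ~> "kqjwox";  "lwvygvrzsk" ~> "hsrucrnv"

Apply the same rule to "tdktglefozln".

Each output is the input with this applied: delete the last 2 characters, then shift every letter 4 places backward in the alphabet (wrapping around).
Applying that to "tdktglefozln" gives "pzgpchabkv".

pzgpchabkv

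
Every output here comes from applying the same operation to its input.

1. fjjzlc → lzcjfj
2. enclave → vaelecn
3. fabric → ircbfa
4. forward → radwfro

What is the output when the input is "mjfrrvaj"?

avjrmrjf

Looking at the pairs, the operation is to move the last 2 characters to the front (rotate right by 2), then take characters alternately from the front and the back (1st, last, 2nd, 2nd-last, ...).
Working it through for "mjfrrvaj": intermediate "ajmjfrrv", final "avjrmrjf".
(Check on "enclave": → "veencla" → "vaelecn" ✓)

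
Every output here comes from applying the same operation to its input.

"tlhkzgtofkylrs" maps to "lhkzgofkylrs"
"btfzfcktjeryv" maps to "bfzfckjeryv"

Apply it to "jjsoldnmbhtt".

jjsoldnmbh

The transformation: remove every "t".
For "jjsoldnmbhtt" the result is "jjsoldnmbh".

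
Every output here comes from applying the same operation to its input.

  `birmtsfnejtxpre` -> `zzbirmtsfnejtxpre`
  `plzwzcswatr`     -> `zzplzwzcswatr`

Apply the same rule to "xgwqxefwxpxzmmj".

The transformation: prepend "zz".
So "xgwqxefwxpxzmmj" becomes "zzxgwqxefwxpxzmmj".

zzxgwqxefwxpxzmmj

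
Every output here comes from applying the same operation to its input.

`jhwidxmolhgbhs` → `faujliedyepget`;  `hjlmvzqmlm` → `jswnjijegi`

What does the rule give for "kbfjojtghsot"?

The transformation: shift every letter 3 places backward in the alphabet (wrapping around), then move the first 3 characters to the end (rotate left by 3).
Doing the same to "kbfjojtghsot": "glgqdeplqhyc".

glgqdeplqhyc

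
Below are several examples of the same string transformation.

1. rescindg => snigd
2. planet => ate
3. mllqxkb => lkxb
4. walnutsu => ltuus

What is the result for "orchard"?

crad

Each output is the input with this applied: swap each adjacent pair of characters (1↔2, 3↔4, ...), then delete the first 3 characters.
For "orchard" the result is "crad".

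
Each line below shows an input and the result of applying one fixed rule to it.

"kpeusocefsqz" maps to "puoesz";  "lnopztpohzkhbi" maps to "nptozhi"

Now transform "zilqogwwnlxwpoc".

iqgwlwo

In each case the input is transformed by: keep every other character starting from the second (positions 2nd, 4th, 6th, ...).
"zilqogwwnlxwpoc" → "iqgwlwo".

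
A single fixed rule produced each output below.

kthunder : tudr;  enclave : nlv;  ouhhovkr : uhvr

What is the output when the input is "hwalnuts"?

wlus

The rule is to keep every other character starting from the second (positions 2nd, 4th, 6th, ...).
Doing the same to "hwalnuts": "wlus".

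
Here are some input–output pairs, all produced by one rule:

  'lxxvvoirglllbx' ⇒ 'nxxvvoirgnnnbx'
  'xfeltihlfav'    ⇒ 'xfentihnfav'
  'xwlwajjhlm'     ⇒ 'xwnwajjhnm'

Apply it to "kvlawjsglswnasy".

kvnawjsgnswnasy

The rule is to replace every "l" with "n".
Applying that to "kvlawjsglswnasy" gives "kvnawjsgnswnasy".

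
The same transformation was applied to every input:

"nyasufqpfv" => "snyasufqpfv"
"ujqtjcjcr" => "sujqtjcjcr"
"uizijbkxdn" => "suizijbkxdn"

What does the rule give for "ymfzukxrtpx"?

symfzukxrtpx

The transformation: prepend "s".
Doing the same to "ymfzukxrtpx": "symfzukxrtpx".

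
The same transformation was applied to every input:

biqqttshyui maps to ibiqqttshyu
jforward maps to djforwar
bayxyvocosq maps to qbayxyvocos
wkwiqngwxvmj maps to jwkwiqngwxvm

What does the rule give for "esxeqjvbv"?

What's happening: move the last character to the front.
Applying that to "esxeqjvbv" gives "vesxeqjvb".

vesxeqjvb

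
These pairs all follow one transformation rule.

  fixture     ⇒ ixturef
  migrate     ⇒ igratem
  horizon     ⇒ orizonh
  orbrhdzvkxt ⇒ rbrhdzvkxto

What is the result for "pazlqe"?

In each case the input is transformed by: move the first character to the end.
"pazlqe" → "azlqep".

azlqep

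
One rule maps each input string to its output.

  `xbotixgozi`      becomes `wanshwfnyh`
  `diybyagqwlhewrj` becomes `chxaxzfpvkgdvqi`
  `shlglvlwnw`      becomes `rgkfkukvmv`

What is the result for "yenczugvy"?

xdmbytfux

What's happening: shift every letter 1 place backward in the alphabet (wrapping around).
For "yenczugvy" the result is "xdmbytfux".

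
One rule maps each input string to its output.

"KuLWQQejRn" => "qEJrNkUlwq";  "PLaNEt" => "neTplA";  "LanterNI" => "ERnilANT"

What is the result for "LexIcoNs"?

Each output is the input with this applied: flip the case of every letter, then swap the front and back halves of the string.
On "LexIcoNs": the first step gives "lEXiCOnS", and the second then gives "COnSlEXi".

COnSlEXi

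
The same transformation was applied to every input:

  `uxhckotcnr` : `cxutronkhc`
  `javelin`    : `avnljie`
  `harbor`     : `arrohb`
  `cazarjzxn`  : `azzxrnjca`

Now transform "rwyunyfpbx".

byyxwurpnf

The rule is to sort the characters into reverse alphabetical order, then move the last character to the front.
For "rwyunyfpbx", step one produces "yyxwurpnfb"; step two turns that into "byyxwurpnf".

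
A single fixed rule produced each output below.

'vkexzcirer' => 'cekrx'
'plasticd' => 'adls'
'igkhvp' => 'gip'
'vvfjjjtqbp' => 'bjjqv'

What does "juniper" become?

ejpu

Each output is the input with this applied: sort the characters into alphabetical order, then keep every other character starting from the first (positions 1st, 3rd, 5th, ...).
Starting from "juniper": after the first operation, "eijnpru"; after the second, "ejpu".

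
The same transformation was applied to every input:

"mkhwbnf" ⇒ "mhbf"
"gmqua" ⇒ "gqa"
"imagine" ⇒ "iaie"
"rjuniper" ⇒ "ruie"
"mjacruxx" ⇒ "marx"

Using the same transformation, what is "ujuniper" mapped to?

In each case the input is transformed by: keep every other character starting from the first (positions 1st, 3rd, 5th, ...).
Doing the same to "ujuniper": "uuie".

uuie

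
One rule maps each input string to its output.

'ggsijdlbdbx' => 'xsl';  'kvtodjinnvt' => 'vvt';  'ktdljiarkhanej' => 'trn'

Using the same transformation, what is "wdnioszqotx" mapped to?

zxw

What's happening: sort the characters into reverse alphabetical order, then keep only the first 3 characters.
Working it through for "wdnioszqotx": intermediate "zxwtsqoonid", final "zxw".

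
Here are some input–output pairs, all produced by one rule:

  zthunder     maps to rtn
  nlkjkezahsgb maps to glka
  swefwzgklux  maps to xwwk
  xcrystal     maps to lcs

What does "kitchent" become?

Rule — keep one character in every 3, starting at position 2 (positions 2nd, 5th, 8th, ...), then move the last character to the front.
"kitchent" → "iht" → "tih".

tih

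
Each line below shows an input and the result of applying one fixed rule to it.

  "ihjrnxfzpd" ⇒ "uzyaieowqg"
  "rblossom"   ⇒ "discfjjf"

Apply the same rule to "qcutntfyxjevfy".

phtlkekwpoavmw

What's happening: move the last character to the front, then shift every letter 9 places backward in the alphabet (wrapping around).
Working it through for "qcutntfyxjevfy": intermediate "yqcutntfyxjevf", final "phtlkekwpoavmw".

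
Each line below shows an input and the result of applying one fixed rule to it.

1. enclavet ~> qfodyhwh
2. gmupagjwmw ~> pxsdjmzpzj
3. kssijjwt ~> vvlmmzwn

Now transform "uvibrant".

The pattern: move the first character to the end, then shift every letter 3 places forward in the alphabet (wrapping around).
Applying both steps to "uvibrant": "vibrantu", then "yleudqwx".
(Check on "enclavet": → "nclavete" → "qfodyhwh" ✓)

yleudqwx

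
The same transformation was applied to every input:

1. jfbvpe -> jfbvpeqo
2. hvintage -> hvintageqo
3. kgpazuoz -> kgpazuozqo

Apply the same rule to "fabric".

fabricqo

The pattern: append "qo".
For "fabric" the result is "fabricqo".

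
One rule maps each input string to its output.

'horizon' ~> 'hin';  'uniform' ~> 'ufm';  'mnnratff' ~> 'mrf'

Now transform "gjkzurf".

In each case the input is transformed by: keep one character in every 3, starting at position 1 (positions 1st, 4th, 7th, ...).
On "gjkzurf" that produces "gzf".

gzf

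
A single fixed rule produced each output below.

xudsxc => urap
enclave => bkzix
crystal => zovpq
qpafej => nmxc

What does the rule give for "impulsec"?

Looking at the pairs, the operation is to shift every letter 3 places backward in the alphabet (wrapping around), then delete the last 2 characters.
On "impulsec" that produces "fjmrip".

fjmrip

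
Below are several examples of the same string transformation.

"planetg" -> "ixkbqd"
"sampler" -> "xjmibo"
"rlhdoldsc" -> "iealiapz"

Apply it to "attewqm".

The pattern: shift every letter 3 places backward in the alphabet (wrapping around), then delete the first character.
"attewqm" → "xqqbtnj" → "qqbtnj".

qqbtnj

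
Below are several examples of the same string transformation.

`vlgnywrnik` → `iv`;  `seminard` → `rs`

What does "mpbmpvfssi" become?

Looking at the pairs, the operation is to swap the first and last characters, then keep only the last 2 characters.
Working it through for "mpbmpvfssi": intermediate "ipbmpvfssm", final "sm".

sm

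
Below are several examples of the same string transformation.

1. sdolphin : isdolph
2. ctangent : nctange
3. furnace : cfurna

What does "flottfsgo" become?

gflottfs

What's happening: delete the last character, then move the last character to the front.
Applying both steps to "flottfsgo": "flottfsg", then "gflottfs".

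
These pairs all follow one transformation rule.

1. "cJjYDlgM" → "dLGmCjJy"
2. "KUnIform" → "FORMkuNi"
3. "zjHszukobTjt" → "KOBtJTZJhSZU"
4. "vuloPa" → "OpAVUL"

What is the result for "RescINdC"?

inDcrESC

The transformation: flip the case of every letter, then swap the front and back halves of the string.
Starting from "RescINdC": after the first operation, "rESCinDc"; after the second, "inDcrESC".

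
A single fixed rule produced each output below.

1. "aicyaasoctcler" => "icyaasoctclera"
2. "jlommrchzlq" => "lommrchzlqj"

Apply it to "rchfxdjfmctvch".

What's happening: move the first character to the end.
Applying that to "rchfxdjfmctvch" gives "chfxdjfmctvchr".

chfxdjfmctvchr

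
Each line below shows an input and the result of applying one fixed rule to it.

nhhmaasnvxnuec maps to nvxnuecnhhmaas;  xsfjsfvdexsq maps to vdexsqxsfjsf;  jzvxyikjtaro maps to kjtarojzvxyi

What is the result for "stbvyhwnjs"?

Each output is the input with this applied: swap the front and back halves of the string.
On "stbvyhwnjs" that produces "hwnjsstbvy".

hwnjsstbvy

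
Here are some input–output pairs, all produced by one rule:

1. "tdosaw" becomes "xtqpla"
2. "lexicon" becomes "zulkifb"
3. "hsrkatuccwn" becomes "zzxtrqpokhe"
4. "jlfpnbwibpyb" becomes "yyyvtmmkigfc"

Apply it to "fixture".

urqofcb

Each output is the input with this applied: shift every letter 3 places backward in the alphabet (wrapping around), then sort the characters into reverse alphabetical order.
On "fixture": the first step gives "cfuqrob", and the second then gives "urqofcb".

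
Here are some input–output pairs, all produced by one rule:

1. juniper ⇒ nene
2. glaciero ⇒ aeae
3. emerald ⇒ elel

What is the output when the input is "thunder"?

ueue

Looking at the pairs, the operation is to keep one character in every 3, starting at position 3 (positions 3rd, 6th, 9th, ...), then write the whole string twice.
Applying both steps to "thunder": "ue", then "ueue".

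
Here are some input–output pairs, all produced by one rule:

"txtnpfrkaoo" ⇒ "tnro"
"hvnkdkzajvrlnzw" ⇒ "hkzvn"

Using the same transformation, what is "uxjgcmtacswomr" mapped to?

Looking at the pairs, the operation is to keep one character in every 3, starting at position 1 (positions 1st, 4th, 7th, ...).
For "uxjgcmtacswomr" the result is "ugtsm".

ugtsm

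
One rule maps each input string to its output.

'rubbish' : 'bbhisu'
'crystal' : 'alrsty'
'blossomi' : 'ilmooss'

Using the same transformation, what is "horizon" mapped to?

The rule is to delete the first character, then sort the characters into alphabetical order.
On "horizon": the first step gives "orizon", and the second then gives "inoorz".

inoorz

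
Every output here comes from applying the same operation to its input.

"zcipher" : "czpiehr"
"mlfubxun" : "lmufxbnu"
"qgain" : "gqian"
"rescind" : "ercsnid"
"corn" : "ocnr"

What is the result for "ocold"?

The transformation: swap each adjacent pair of characters (1↔2, 3↔4, ...).
On "ocold" that produces "colod".

colod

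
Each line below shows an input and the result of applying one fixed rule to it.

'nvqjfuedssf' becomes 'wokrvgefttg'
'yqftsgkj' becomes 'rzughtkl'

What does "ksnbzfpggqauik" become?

tlcogahqrhvblj

What's happening: shift every letter 1 place forward in the alphabet (wrapping around), then swap each adjacent pair of characters (1↔2, 3↔4, ...).
On "ksnbzfpggqauik": the first step gives "ltocagqhhrbvjl", and the second then gives "tlcogahqrhvblj".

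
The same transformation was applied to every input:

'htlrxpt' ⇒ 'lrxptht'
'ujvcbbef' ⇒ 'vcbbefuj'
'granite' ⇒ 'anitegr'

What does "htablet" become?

In each case the input is transformed by: move the first 2 characters to the end (rotate left by 2).
Applying that to "htablet" gives "abletht".

abletht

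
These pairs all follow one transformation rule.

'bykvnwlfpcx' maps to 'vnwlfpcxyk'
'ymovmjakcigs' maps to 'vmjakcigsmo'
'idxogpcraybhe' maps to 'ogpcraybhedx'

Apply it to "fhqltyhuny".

ltyhunyhq

Looking at the pairs, the operation is to delete the first character, then move the first 2 characters to the end (rotate left by 2).
For "fhqltyhuny" the result is "ltyhunyhq".
(Check on "idxogpcraybhe": → "dxogpcraybhe" → "ogpcraybhedx" ✓)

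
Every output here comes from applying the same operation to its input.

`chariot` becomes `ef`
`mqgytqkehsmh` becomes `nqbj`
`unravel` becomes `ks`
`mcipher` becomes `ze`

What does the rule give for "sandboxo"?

Rule — shift every letter 3 places backward in the alphabet (wrapping around), then keep one character in every 3, starting at position 2 (positions 2nd, 5th, 8th, ...).
Doing the same to "sandboxo": "xyl".

xyl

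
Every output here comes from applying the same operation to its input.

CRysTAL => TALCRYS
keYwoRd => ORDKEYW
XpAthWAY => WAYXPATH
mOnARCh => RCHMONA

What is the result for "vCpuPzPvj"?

PVJVCPUPZ

The transformation: move the last 3 characters to the front (rotate right by 3), then convert every letter to uppercase.
Applying both steps to "vCpuPzPvj": "PvjvCpuPz", then "PVJVCPUPZ".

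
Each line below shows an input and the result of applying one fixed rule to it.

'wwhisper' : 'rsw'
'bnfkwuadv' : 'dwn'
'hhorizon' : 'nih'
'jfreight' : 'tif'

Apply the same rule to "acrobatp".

pbc

Rule — keep one character in every 3, starting at position 2 (positions 2nd, 5th, 8th, ...), then reverse the string.
On "acrobatp": the first step gives "cbp", and the second then gives "pbc".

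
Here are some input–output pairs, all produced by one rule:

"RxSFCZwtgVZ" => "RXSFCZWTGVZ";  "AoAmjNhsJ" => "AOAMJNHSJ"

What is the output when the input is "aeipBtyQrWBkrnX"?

The pattern: convert every letter to uppercase.
On "aeipBtyQrWBkrnX" that produces "AEIPBTYQRWBKRNX".

AEIPBTYQRWBKRNX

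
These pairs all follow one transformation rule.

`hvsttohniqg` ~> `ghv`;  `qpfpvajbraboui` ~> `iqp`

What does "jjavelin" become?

njj

The rule is to move the last character to the front, then keep only the first 3 characters.
Working it through for "jjavelin": intermediate "njjaveli", final "njj".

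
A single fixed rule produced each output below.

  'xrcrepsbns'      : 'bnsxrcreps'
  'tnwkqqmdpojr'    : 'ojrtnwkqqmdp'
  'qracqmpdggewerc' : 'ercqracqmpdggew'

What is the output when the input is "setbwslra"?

lrasetbws

The transformation: move the last 3 characters to the front (rotate right by 3).
So "setbwslra" becomes "lrasetbws".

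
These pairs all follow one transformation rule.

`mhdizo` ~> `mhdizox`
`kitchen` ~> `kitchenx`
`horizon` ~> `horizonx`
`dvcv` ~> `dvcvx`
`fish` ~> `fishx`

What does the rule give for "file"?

Looking at the pairs, the operation is to append "x".
Doing the same to "file": "filex".

filex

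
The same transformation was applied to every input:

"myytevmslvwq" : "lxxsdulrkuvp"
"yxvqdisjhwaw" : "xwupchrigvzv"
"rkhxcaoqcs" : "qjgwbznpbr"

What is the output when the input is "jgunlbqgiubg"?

iftmkapfhtaf

The transformation: shift every letter 1 place backward in the alphabet (wrapping around).
On "jgunlbqgiubg" that produces "iftmkapfhtaf".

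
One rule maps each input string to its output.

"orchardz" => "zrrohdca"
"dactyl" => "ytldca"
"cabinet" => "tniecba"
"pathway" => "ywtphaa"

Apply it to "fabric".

Each output is the input with this applied: sort the characters into reverse alphabetical order.
Applying that to "fabric" gives "rifcba".

rifcba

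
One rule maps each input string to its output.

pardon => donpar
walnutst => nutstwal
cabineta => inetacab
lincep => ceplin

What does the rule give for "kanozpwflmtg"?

Each output is the input with this applied: move the first 3 characters to the end (rotate left by 3).
"kanozpwflmtg" → "ozpwflmtgkan".

ozpwflmtgkan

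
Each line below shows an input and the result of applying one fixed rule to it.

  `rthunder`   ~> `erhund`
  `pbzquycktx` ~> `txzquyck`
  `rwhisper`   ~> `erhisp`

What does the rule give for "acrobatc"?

tcroba

Rule — delete the first 2 characters, then move the last 2 characters to the front (rotate right by 2).
On "acrobatc": the first step gives "robatc", and the second then gives "tcroba".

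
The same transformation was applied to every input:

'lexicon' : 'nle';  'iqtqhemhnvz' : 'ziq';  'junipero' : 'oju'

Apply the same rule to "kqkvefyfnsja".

akq

The rule is to move the first 2 characters to the end (rotate left by 2), then keep only the last 3 characters.
"kqkvefyfnsja" → "kvefyfnsjakq" → "akq".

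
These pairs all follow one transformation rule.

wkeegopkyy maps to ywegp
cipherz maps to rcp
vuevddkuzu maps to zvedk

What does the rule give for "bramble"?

Each output is the input with this applied: move the last 3 characters to the front (rotate right by 3), then keep every other character starting from the second (positions 2nd, 4th, 6th, ...).
On "bramble": the first step gives "blebram", and the second then gives "lba".
(Check on "wkeegopkyy": → "kyywkeegop" → "ywegp" ✓)

lba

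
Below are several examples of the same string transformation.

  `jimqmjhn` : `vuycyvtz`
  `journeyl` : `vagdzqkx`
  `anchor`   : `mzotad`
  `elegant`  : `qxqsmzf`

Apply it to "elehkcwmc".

What's happening: shift every letter 12 places forward in the alphabet (wrapping around).
Applying that to "elehkcwmc" gives "qxqtwoiyo".

qxqtwoiyo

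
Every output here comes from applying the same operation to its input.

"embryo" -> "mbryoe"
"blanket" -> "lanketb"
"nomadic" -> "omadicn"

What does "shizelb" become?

hizelbs

Looking at the pairs, the operation is to move the first character to the end.
So "shizelb" becomes "hizelbs".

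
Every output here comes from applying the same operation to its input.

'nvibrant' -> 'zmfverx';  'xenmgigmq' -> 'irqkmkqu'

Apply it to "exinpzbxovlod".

The transformation: shift every letter 4 places forward in the alphabet (wrapping around), then delete the first character.
Working it through for "exinpzbxovlod": intermediate "ibmrtdfbszpsh", final "bmrtdfbszpsh".

bmrtdfbszpsh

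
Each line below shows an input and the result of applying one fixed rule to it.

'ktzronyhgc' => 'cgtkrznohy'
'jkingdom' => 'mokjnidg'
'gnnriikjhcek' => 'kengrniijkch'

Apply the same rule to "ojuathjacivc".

Looking at the pairs, the operation is to move the last 2 characters to the front (rotate right by 2), then swap each adjacent pair of characters (1↔2, 3↔4, ...).
For "ojuathjacivc", step one produces "vcojuathjaci"; step two turns that into "cvjoauhtajic".

cvjoauhtajic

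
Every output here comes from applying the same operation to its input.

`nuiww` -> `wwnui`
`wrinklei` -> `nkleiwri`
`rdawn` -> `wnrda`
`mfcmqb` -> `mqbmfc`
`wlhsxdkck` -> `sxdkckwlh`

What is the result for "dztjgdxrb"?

jgdxrbdzt

The rule is to move the first 3 characters to the end (rotate left by 3).
Doing the same to "dztjgdxrb": "jgdxrbdzt".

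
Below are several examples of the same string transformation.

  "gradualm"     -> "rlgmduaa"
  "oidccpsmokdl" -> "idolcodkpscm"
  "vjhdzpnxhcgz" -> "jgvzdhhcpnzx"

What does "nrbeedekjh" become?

In each case the input is transformed by: swap each adjacent pair of characters (1↔2, 3↔4, ...), then take characters alternately from the front and the back (1st, last, 2nd, 2nd-last, ...).
Working it through for "nrbeedekjh": intermediate "rnebdekehj", final "rjnheebkde".
(Check on "oidccpsmokdl": → "iocdpcmskold" → "idolcodkpscm" ✓)

rjnheebkde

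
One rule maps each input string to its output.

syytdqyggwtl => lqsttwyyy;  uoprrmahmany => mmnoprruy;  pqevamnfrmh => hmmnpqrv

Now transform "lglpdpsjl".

Looking at the pairs, the operation is to sort the characters into alphabetical order, then delete the first 3 characters.
"lglpdpsjl" → "dgjlllpps" → "lllpps".

lllpps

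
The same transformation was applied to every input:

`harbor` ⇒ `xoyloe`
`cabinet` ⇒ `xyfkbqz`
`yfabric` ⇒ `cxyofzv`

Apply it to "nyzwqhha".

Looking at the pairs, the operation is to move the first character to the end, then shift every letter 3 places backward in the alphabet (wrapping around).
On "nyzwqhha": the first step gives "yzwqhhan", and the second then gives "vwtneexk".

vwtneexk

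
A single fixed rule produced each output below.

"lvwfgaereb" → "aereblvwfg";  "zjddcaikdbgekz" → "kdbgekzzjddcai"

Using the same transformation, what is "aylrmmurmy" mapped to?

murmyaylrm

Each output is the input with this applied: swap the front and back halves of the string.
Doing the same to "aylrmmurmy": "murmyaylrm".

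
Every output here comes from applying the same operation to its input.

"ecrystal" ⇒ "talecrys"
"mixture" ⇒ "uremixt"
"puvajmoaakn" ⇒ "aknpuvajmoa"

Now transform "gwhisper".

In each case the input is transformed by: move the last 3 characters to the front (rotate right by 3).
Doing the same to "gwhisper": "pergwhis".

pergwhis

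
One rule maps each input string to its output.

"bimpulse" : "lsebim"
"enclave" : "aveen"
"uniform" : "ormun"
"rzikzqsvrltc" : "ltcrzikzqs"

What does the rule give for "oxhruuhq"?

uhqoxh

Rule — move the last 3 characters to the front (rotate right by 3), then delete the last 2 characters.
On "oxhruuhq": the first step gives "uhqoxhru", and the second then gives "uhqoxh".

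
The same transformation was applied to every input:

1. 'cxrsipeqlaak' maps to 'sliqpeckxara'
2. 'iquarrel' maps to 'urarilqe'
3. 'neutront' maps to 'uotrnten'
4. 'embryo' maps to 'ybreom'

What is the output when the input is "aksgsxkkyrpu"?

In each case the input is transformed by: take characters alternately from the front and the back (1st, last, 2nd, 2nd-last, ...), then swap the front and back halves of the string.
Working it through for "aksgsxkkyrpu": intermediate "aukpsrgyskxk", final "gyskxkaukpsr".

gyskxkaukpsr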